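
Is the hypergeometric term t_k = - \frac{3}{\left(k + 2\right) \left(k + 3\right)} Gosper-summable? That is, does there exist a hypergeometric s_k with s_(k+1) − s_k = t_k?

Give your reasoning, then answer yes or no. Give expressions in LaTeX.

Yes. s_k = - \frac{3 k}{2 k + 4}.

The ratio is (k + 2)/(k + 4).
A = k + 2, B = k + 4, C = 1.
Need (k + 2)·f(k+1) − (k + 3)·f(k) = 1.
Bound: deg f ≤ 1.
Coefficient equations give f(k) = k/2.
Get s_k = R·t_k = -3*k/(2*k + 4) with R(k) = B(k−1)f(k)/C(k) = k*(k + 3)/2.
Δs = -3/(k**2 + 5*k + 6), as required.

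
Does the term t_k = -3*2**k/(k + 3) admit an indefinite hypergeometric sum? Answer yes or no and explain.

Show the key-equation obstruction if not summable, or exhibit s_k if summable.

Compute t_(k+1)/t_k: get 2*(k + 3)/(k + 4).
Gosper form: A/B · C(k+1)/C(k) with A=2*k + 6, B=k + 4, C=1.
f must satisfy (2*k + 6)·f(k+1) − (k + 3)·f(k) = 1.
d = -1 from the (1,1,0) case.
Bound -1 < 0, so the key equation has no polynomial solution.

No — t_k has no hypergeometric antidifference.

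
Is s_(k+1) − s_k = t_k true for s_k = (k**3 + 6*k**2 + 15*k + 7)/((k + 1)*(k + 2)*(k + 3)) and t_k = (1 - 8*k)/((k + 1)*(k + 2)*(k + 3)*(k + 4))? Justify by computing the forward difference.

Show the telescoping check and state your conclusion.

Valid: the claim telescopes to t_k.

s_(k+1) = (15*k + (k + 1)**3 + 6*(k + 1)**2 + 22)/((k + 2)*(k + 3)*(k + 4))
s_(k+1) − s_k = (1 - 8*k)/(k**4 + 10*k**3 + 35*k**2 + 50*k + 24)
(s_(k+1) − s_k) − t_k = 0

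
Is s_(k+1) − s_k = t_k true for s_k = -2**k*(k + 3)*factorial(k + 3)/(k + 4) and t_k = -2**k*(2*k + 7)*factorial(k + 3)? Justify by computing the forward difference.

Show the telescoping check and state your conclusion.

s_(k+1) = -2**(k + 1)*(k + 4)*factorial(k + 4)/(k + 5)
s_(k+1) − s_k = -2**k*(2*k**3 + 23*k**2 + 88*k + 113)*factorial(k + 3)/((k + 4)*(k + 5))
(s_(k+1) − s_k) − t_k = 2**k*(k + 3)*(2*k + 9)*factorial(k + 3)/((k + 4)*(k + 5))

Invalid: residual 2**k*(k + 3)*(2*k + 9)*factorial(k + 3)/((k + 4)*(k + 5)) ≠ 0.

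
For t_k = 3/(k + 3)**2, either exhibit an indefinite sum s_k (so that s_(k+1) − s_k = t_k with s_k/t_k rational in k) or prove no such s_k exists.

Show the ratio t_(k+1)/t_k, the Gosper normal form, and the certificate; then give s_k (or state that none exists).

none — t_k is not Gosper-summable

Compute t_(k+1)/t_k: get (k + 3)**2/(k + 4)**2.
Take A(k)=k**2 + 6*k + 9, B(k)=k**2 + 8*k + 16, C(k)=1.
Key eq: (k**2 + 6*k + 9)·f(k+1) = (k**2 + 6*k + 9)·f(k) + (1).
Degrees (2,2,0) ⇒ d ≤ 0.
Write f(k) = c0. Then LHS − RHS = -1, requiring -1 = 0: contradictory. No certificate.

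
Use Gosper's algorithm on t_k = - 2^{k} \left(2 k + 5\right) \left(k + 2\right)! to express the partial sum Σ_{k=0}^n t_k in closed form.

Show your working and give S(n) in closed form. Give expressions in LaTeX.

S(n) = - 2 \cdot 2^{n} \left(n + 3\right)! + 2

Step 1: r(k) = 2*(k + 3)*(2*k + 7)/(2*k + 5).
So A=2*k + 6 and B=1, with C=k + 5/2.
Set up (2*k + 6)·f(k+1) − (1)·f(k) − (k + 5/2) = 0.
Degrees (1,0,1) ⇒ d ≤ 0.
A polynomial solution: f(k) = 1/2.
So s_k = (B(k−1)f/C)·t_k = (1/(2*k + 5))·t_k = -2**k*factorial(k + 2).
s_(k+1) − s_k = -2**k*(2*k + 5)*factorial(k + 2) = t_k.
s_(n+1) = -2**(n + 1)*factorial(n + 3) and s_(0) = -2, so S(n) = -2*2**n*factorial(n + 3) + 2.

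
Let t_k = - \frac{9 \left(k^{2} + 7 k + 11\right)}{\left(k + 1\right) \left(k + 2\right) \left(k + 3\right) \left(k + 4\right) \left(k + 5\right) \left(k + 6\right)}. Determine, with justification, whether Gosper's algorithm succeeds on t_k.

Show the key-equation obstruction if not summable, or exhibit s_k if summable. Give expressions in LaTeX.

r(k) = (k + 1)*(7*k + (k + 1)**2 + 18)/((k + 7)*(k**2 + 7*k + 11)) after simplifying.
So A=k + 1 and B=k + 7, with C=k**2 + 7*k + 11.
Solve (k + 1)·f(k+1) − (k + 6)·f(k) = k**2 + 7*k + 11.
From deg A=1, deg B=1, deg C=2: d=5.
Coefficient equations give f(k) = k*(k + 2)*(k + 4)*(k**2 + 9*k + 23)/45.
Certificate R = B(k−1)f/C = k*(k + 2)*(k + 4)*(k + 6)*(k**2 + 9*k + 23)/(45*(k**2 + 7*k + 11)) gives s_k = k*(-k**2 - 9*k - 23)/(5*(k**3 + 9*k**2 + 23*k + 15)).
Check: Δs_k = 9*(-k**2 - 7*k - 11)/(k**6 + 21*k**5 + 175*k**4 + 735*k**3 + 1624*k**2 + 1764*k + 720). ✓

Yes. s_k = \frac{k \left(- k^{2} - 9 k - 23\right)}{5 \left(k^{3} + 9 k^{2} + 23 k + 15\right)}.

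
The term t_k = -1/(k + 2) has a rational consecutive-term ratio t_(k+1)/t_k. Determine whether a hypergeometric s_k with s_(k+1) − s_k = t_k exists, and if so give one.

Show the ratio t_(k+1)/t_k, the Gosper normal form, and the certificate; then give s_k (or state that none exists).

no hypergeometric antidifference exists

The ratio is (k + 2)/(k + 3).
A = k + 2, B = k + 3, C = 1.
Key eq: (k + 2)·f(k+1) = (k + 2)·f(k) + (1).
deg f ≤ 0 (via 1,1,0).
Generic f = c0 gives residual -1; -1 = 0 cannot hold, so t_k is not Gosper-summable.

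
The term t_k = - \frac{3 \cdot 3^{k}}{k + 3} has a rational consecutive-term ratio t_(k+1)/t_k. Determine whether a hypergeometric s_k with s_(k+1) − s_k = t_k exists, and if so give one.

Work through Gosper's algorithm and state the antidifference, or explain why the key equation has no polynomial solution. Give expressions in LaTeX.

not Gosper-summable; s_k does not exist

Compute t_(k+1)/t_k: get 3*(k + 3)/(k + 4).
A = 3*k + 9, B = k + 4, C = 1.
Solve (3*k + 9)·f(k+1) − (k + 3)·f(k) = 1.
Bound: deg f ≤ -1.
Bound -1 < 0, so the key equation has no polynomial solution.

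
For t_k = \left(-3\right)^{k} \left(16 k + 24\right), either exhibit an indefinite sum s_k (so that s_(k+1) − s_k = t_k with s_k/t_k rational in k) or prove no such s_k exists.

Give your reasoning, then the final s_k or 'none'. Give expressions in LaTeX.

s_k = \left(-3\right)^{k} \left(- 4 k - 3\right)

Ratio r(k) = 3*(-2*k - 5)/(2*k + 3).
A = -3, B = 1, C = k + 3/2.
Need (-3)·f(k+1) − (1)·f(k) = k + 3/2.
Degrees (0,0,1) ⇒ d ≤ 1.
Solving with deg f ≤ 1: f(k) = -(4*k + 3)/16.
Certificate R = B(k−1)f/C = -(4*k + 3)/(8*(2*k + 3)) gives s_k = (-3)**k*(-4*k - 3).
Δs = (-3)**k*(16*k + 24), as required.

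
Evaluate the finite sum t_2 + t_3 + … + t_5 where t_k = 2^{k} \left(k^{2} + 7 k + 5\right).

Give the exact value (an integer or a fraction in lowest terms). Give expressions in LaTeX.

Σ = 3236

Step 1: r(k) = 2*(k**2 + 9*k + 13)/(k**2 + 7*k + 5).
So A=2 and B=1, with C=k**2 + 7*k + 5.
Solve (2)·f(k+1) − (1)·f(k) = k**2 + 7*k + 5.
Degrees (0,0,2) ⇒ d ≤ 2.
Coefficient equations give f(k) = k**2 + 3*k - 3.
Certificate R = B(k−1)f/C = (k**2 + 3*k - 3)/(k**2 + 7*k + 5) gives s_k = 2**k*(k**2 + 3*k - 3).
Δs = 2**k*(k**2 + 7*k + 5), as required.
Sum = s_(6) − s_(2); s_(6) = 3264, s_(2) = 28 ⇒ 3236.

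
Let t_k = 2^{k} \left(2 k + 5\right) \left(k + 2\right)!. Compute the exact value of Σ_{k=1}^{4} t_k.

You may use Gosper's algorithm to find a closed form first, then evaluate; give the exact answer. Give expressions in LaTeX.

r(k) = 2*(k + 3)*(2*k + 7)/(2*k + 5) after simplifying.
Gosper form: A/B · C(k+1)/C(k) with A=2*k + 6, B=1, C=k + 5/2.
f must satisfy (2*k + 6)·f(k+1) − (1)·f(k) = k + 5/2.
deg f ≤ 0 (via 1,0,1).
Solve for f: f(k) = 1/2 (degree 0 ≤ 0).
So s_k = (B(k−1)f/C)·t_k = (1/(2*k + 5))·t_k = 2**k*factorial(k + 2).
s_(k+1) − s_k = 2**k*(2*k + 5)*factorial(k + 2) = t_k.
Sum = s_(5) − s_(1); s_(5) = 161280, s_(1) = 12 ⇒ 161268.

Σ = 161268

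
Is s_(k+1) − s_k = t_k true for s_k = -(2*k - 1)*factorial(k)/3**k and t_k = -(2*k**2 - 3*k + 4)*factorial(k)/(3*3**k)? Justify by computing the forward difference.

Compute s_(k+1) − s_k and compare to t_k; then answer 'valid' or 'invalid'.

Valid — Δs_k = t_k.

s_(k+1) = -(2*k + 1)*factorial(k + 1)/(3*3**k)
s_(k+1) − s_k = -(2*k**2 - 3*k + 4)*factorial(k)/(3*3**k)
(s_(k+1) − s_k) − t_k = 0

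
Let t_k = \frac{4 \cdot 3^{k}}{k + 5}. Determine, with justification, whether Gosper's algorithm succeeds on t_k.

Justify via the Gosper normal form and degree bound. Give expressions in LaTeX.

Ratio r(k) = 3*(k + 5)/(k + 6).
Take A(k)=3*k + 15, B(k)=k + 6, C(k)=1.
Set up (3*k + 15)·f(k+1) − (k + 5)·f(k) − (1) = 0.
Bound: deg f ≤ -1.
Bound -1 < 0, so the key equation has no polynomial solution.

No. Not Gosper-summable.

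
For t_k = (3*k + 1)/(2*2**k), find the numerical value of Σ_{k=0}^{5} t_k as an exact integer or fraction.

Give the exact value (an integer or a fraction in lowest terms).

Σ = 117/32

r(k) = (3*k + 4)/(2*(3*k + 1)) after simplifying.
Factor: A=1/2; B=1; C=k + 1/3.
Solve (1/2)·f(k+1) − (1)·f(k) = k + 1/3.
Degrees (0,0,1) ⇒ d ≤ 1.
A polynomial solution: f(k) = -2*(3*k + 4)/3.
R(k) = B(k−1)·f(k)/C(k) = -2*(3*k + 4)/(3*k + 1); s_k = R·t_k = (-3*k - 4)/2**k.
s_(k+1) − s_k = (3*k + 1)/(2*2**k) = t_k.
Σ_(k=0)^(5) t_k = s_(6) − s_(0) = -11/32 − (-4) = 117/32.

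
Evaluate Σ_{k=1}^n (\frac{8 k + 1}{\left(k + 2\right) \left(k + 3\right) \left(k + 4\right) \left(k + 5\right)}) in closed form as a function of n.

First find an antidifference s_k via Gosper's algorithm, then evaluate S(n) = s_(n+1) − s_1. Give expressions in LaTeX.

The ratio is (k + 2)*(8*k + 9)/((k + 6)*(8*k + 1)).
Normal form (A,B,C) = (k + 2, k + 6, k + 1/8).
Key eq: (k + 2)·f(k+1) = (k + 5)·f(k) + (k + 1/8).
Degrees (1,1,1) ⇒ d ≤ 3.
Solving with deg f ≤ 3: f(k) = k*(k**2 + 9*k - 6)/64.
Certificate R = B(k−1)f/C = k*(k + 5)*(k**2 + 9*k - 6)/(8*(8*k + 1)) gives s_k = k*(k**2 + 9*k - 6)/(8*(k + 2)*(k + 3)*(k + 4)).
Check: Δs_k = (8*k + 1)/(k**4 + 14*k**3 + 71*k**2 + 154*k + 120). ✓
Telescope: S(n) = s_(n+1) − s_(1) = (n**3 + 12*n**2 + 15*n + 4)/(8*(n**3 + 12*n**2 + 47*n + 60)) − (1/120) = n*(7*n**2 + 84*n + 89)/(60*(n**3 + 12*n**2 + 47*n + 60)).

S(n) = \frac{n \left(7 n^{2} + 84 n + 89\right)}{60 \left(n^{3} + 12 n^{2} + 47 n + 60\right)}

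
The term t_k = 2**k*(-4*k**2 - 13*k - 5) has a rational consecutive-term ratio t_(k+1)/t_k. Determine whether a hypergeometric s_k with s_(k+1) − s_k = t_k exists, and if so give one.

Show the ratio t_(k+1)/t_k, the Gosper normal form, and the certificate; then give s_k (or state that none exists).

Ratio r(k) = 2*(4*k**2 + 21*k + 22)/(4*k**2 + 13*k + 5).
Take A(k)=2, B(k)=1, C(k)=k**2 + 13*k/4 + 5/4.
Need (2)·f(k+1) − (1)·f(k) = k**2 + 13*k/4 + 5/4.
From deg A=0, deg B=0, deg C=2: d=2.
Solve for f: f(k) = (4*k**2 - 3*k + 3)/4 (degree 2 ≤ 2).
R(k) = B(k−1)·f(k)/C(k) = (4*k**2 - 3*k + 3)/(4*k**2 + 13*k + 5); s_k = R·t_k = 2**k*(-4*k**2 + 3*k - 3).
s_(k+1) − s_k = 2**k*(-4*k**2 - 13*k - 5) = t_k.

s_k = 2**k*(-4*k**2 + 3*k - 3)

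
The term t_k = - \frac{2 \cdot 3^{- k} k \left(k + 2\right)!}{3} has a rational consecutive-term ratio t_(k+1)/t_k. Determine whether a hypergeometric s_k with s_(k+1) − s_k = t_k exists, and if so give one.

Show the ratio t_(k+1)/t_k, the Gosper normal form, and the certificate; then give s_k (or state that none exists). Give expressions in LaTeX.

The ratio is (k + 1)*(k + 3)/(3*k).
Take A(k)=k/3 + 1, B(k)=1, C(k)=k.
Set up (k/3 + 1)·f(k+1) − (1)·f(k) − (k) = 0.
d = 0 from the (1,0,1) case.
Match coefficients ⇒ f(k) = 3.
Certificate R = B(k−1)f/C = 3/k gives s_k = -2*factorial(k + 2)/3**k.
Verify: -2*k*factorial(k + 2)/(3*3**k) matches t_k.

s_k = - 2 \cdot 3^{- k} \left(k + 2\right)!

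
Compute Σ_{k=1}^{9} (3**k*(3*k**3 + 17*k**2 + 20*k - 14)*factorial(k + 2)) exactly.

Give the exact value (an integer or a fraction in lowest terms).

r(k) = 3*(3*k**4 + 35*k**3 + 141*k**2 + 215*k + 78)/(3*k**3 + 17*k**2 + 20*k - 14) after simplifying.
Gosper form: A/B · C(k+1)/C(k) with A=3*k + 9, B=1, C=k**3 + 17*k**2/3 + 20*k/3 - 14/3.
Need (3*k + 9)·f(k+1) − (1)·f(k) = k**3 + 17*k**2/3 + 20*k/3 - 14/3.
deg f ≤ 2 (via 1,0,3).
Solving with deg f ≤ 2: f(k) = (k**2 + k - 4)/3.
Then R = B(k−1)f/C = (k**2 + k - 4)/(3*k**3 + 17*k**2 + 20*k - 14), so s_k = R(k)·t_k = 3**k*(k**2 + k - 4)*factorial(k + 2).
s_(k+1) − s_k = 3**k*(3*k**3 + 17*k**2 + 20*k - 14)*factorial(k + 2) = t_k.
Evaluate s at k=10 and k=1: 2998163940710400 and -36; difference 2998163940710436.

Σ = 2998163940710436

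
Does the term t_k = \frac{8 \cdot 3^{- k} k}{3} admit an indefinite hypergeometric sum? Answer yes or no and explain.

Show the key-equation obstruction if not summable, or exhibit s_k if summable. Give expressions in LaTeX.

r(k) = (k + 1)/(3*k) after simplifying.
Factor: A=1/3; B=1; C=k.
Key eq: (1/3)·f(k+1) = (1)·f(k) + (k).
Degrees (0,0,1) ⇒ d ≤ 1.
Solve for f: f(k) = -3*(2*k + 1)/4 (degree 1 ≤ 1).
So s_k = (B(k−1)f/C)·t_k = (-3*(2*k + 1)/(4*k))·t_k = 2*(-2*k - 1)/3**k.
Verify: 8*k/(3*3**k) matches t_k.

Yes. s_k = 2 \cdot 3^{- k} \left(- 2 k - 1\right).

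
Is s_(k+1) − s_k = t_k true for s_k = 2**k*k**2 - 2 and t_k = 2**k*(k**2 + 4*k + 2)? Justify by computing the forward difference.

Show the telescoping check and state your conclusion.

s_(k+1) = 2*2**k*(k + 1)**2 - 2
s_(k+1) − s_k = 2**k*(k**2 + 4*k + 2)
(s_(k+1) − s_k) − t_k = 0

valid (s_(k+1) − s_k reduces to t_k)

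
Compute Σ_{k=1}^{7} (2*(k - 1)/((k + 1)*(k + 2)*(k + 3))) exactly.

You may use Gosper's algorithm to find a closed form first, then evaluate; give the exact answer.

t_(k+1)/t_k = k*(k + 1)/((k - 1)*(k + 4)).
A = k + 1, B = k + 4, C = k - 1.
Key eq: (k + 1)·f(k+1) = (k + 3)·f(k) + (k - 1).
Degrees (1,1,1) ⇒ d ≤ 2.
Coefficient equations give f(k) = -k.
Certificate R = B(k−1)f/C = -k*(k + 3)/(k - 1) gives s_k = -2*k/((k + 1)*(k + 2)).
Verify: 2*(k - 1)/(k**3 + 6*k**2 + 11*k + 6) matches t_k.
Evaluate s at k=8 and k=1: -8/45 and -1/3; difference 7/45.

Σ = 7/45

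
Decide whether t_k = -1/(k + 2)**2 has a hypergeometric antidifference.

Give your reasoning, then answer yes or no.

The ratio is (k + 2)**2/(k + 3)**2.
So A=k**2 + 4*k + 4 and B=k**2 + 6*k + 9, with C=1.
Need (k**2 + 4*k + 4)·f(k+1) − (k**2 + 4*k + 4)·f(k) = 1.
Degrees (2,2,0) ⇒ d ≤ 0.
Put f(k) = c0: A·f(k+1) − B(k−1)·f(k) − C = -1; need -1 = 0 — inconsistent ⇒ no f, not summable.

No — the linear system for f has no solution.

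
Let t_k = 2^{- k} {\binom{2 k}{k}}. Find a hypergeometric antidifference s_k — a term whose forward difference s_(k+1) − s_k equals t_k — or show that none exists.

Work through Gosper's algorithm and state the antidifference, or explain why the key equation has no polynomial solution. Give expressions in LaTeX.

no hypergeometric antidifference exists

Step 1: r(k) = (2*k + 1)/(k + 1).
So A=2*k + 1 and B=k + 1, with C=1.
f must satisfy (2*k + 1)·f(k+1) − (k)·f(k) = 1.
From deg A=1, deg B=1, deg C=0: d=-1.
deg f ≤ -1 is impossible — no certificate.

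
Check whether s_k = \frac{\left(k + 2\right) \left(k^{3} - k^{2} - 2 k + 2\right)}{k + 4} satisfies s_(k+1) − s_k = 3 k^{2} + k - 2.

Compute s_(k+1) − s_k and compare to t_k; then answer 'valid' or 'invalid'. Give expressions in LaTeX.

s_(k+1) = k*(k**3 + 5*k**2 + 5*k - 3)/(k + 5)
s_(k+1) − s_k = (3*k**4 + 24*k**3 + 39*k**2 - 6*k - 20)/(k**2 + 9*k + 20)
(s_(k+1) − s_k) − t_k = 4*(-k**3 - 7*k**2 - 2*k + 5)/(k**2 + 9*k + 20)

Invalid: residual \frac{4 \left(- k^{3} - 7 k^{2} - 2 k + 5\right)}{k^{2} + 9 k + 20} ≠ 0.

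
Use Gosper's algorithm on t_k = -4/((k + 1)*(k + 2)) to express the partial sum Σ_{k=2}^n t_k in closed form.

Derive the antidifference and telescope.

S(n) = 4*(1 - n)/(3*(n + 2))

Ratio r(k) = (k + 1)/(k + 3).
A = k + 1, B = k + 3, C = 1.
f must satisfy (k + 1)·f(k+1) − (k + 2)·f(k) = 1.
Bound: deg f ≤ 1.
A polynomial solution: f(k) = k.
R(k) = B(k−1)·f(k)/C(k) = k*(k + 2); s_k = R·t_k = -4*k/(k + 1).
Check: Δs_k = -4/(k**2 + 3*k + 2). ✓
s_(n+1) = 4*(-n - 1)/(n + 2) and s_(2) = -8/3, so S(n) = 4*(1 - n)/(3*(n + 2)).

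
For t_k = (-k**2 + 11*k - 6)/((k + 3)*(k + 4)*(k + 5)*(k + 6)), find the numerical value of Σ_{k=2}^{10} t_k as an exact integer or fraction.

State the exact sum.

Compute t_(k+1)/t_k: get -(k + 3)*(11*k - (k + 1)**2 + 5)/((k + 7)*(k**2 - 11*k + 6)).
Factor: A=k + 3; B=k + 7; C=k**2 - 11*k + 6.
Solve (k + 3)·f(k+1) − (k + 6)·f(k) = k**2 - 11*k + 6.
deg f ≤ 3 (via 1,1,2).
Coefficient equations give f(k) = k*(k**2 - 48*k + 167)/60.
Certificate R = B(k−1)f/C = k*(k + 6)*(k**2 - 48*k + 167)/(60*(k**2 - 11*k + 6)) gives s_k = k*(-k**2 + 48*k - 167)/(60*(k + 3)*(k + 4)*(k + 5)).
Verify: (-k**2 + 11*k - 6)/(k**4 + 18*k**3 + 119*k**2 + 342*k + 360) matches t_k.
Sum = s_(11) − s_(2); s_(11) = 11/840, s_(2) = -1/84 ⇒ 1/40.

Σ = 1/40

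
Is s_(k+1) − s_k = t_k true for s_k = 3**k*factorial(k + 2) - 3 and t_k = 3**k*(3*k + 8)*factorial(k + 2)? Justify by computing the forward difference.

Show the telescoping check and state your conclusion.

s_(k+1) = 3**(k + 1)*factorial(k + 3) - 3
s_(k+1) − s_k = 3**k*(3*k + 8)*factorial(k + 2)
(s_(k+1) − s_k) − t_k = 0

Valid: the claim telescopes to t_k.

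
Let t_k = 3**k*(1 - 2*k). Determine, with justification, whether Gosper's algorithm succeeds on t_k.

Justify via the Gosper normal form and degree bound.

Step 1: r(k) = 3*(2*k + 1)/(2*k - 1).
A = 3, B = 1, C = k - 1/2.
Key eq: (3)·f(k+1) = (1)·f(k) + (k - 1/2).
d = 1 from the (0,0,1) case.
Solving with deg f ≤ 1: f(k) = (k - 2)/2.
R(k) = B(k−1)·f(k)/C(k) = (k - 2)/(2*k - 1); s_k = R·t_k = 3**k*(2 - k).
Check: Δs_k = 3**k*(1 - 2*k). ✓

Yes. s_k = 3**k*(2 - k).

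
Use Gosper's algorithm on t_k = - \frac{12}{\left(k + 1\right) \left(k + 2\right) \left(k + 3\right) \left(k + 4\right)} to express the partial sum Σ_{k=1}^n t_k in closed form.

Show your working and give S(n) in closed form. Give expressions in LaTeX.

S(n) = \frac{n \left(- n^{2} - 9 n - 26\right)}{6 \left(n^{3} + 9 n^{2} + 26 n + 24\right)}

t_(k+1)/t_k = (k + 1)/(k + 5).
Take A(k)=k + 1, B(k)=k + 5, C(k)=1.
Key eq: (k + 1)·f(k+1) = (k + 4)·f(k) + (1).
From deg A=1, deg B=1, deg C=0: d=3.
Coefficient equations give f(k) = k*(k**2 + 6*k + 11)/18.
So s_k = (B(k−1)f/C)·t_k = (k*(k + 4)*(k**2 + 6*k + 11)/18)·t_k = 2*k*(-k**2 - 6*k - 11)/(3*(k + 1)*(k + 2)*(k + 3)).
Verify: -12/(k**4 + 10*k**3 + 35*k**2 + 50*k + 24) matches t_k.
s_(n+1) = 2*(-n**3 - 9*n**2 - 26*n - 18)/(3*(n**3 + 9*n**2 + 26*n + 24)) and s_(1) = -1/2, so S(n) = n*(-n**2 - 9*n - 26)/(6*(n**3 + 9*n**2 + 26*n + 24)).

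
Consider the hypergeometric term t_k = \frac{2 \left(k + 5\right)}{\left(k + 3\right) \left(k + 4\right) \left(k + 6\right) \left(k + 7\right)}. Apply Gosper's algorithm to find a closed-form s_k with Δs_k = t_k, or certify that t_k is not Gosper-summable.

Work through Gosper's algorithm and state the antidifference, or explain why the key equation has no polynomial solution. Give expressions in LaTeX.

t_(k+1)/t_k = (k + 3)*(k + 6)**2/((k + 5)**2*(k + 8)).
A = k + 3, B = k + 8, C = k**2 + 10*k + 25.
Solve (k + 3)·f(k+1) − (k + 7)·f(k) = k**2 + 10*k + 25.
Degrees (1,1,2) ⇒ d ≤ 4.
Solve for f: f(k) = k*(k + 4)*(k + 5)*(k + 9)/36 (degree 4 ≤ 4).
So s_k = (B(k−1)f/C)·t_k = (k*(k + 4)*(k + 7)*(k + 9)/(36*(k + 5)))·t_k = k*(k + 9)/(18*(k**2 + 9*k + 18)).
s_(k+1) − s_k = 2*(k + 5)/(k**4 + 20*k**3 + 145*k**2 + 450*k + 504) = t_k.

s_k = \frac{k \left(k + 9\right)}{18 \left(k^{2} + 9 k + 18\right)}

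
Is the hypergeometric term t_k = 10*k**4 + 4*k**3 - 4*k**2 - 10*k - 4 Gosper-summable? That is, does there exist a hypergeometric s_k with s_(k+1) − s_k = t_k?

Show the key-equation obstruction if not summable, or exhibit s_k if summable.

Yes. s_k = 2*k**2*(k**3 - 2*k**2 - 1).

Ratio r(k) = (5*k**4 + 22*k**3 + 34*k**2 + 17*k - 2)/(5*k**4 + 2*k**3 - 2*k**2 - 5*k - 2).
So A=1 and B=1, with C=k**4 + 2*k**3/5 - 2*k**2/5 - k - 2/5.
Key eq: (1)·f(k+1) = (1)·f(k) + (k**4 + 2*k**3/5 - 2*k**2/5 - k - 2/5).
Bound: deg f ≤ 5.
Match coefficients ⇒ f(k) = k**2*(k**3 - 2*k**2 - 1)/5.
Get s_k = R·t_k = 2*k**2*(k**3 - 2*k**2 - 1) with R(k) = B(k−1)f(k)/C(k) = k**2*(k**3 - 2*k**2 - 1)/(5*k**4 + 2*k**3 - 2*k**2 - 5*k - 2).
Check: Δs_k = 10*k**4 + 4*k**3 - 4*k**2 - 10*k - 4. ✓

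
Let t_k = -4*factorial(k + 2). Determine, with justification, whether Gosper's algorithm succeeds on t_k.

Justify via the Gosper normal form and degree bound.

No — negative degree bound, so no certificate f.

t_(k+1)/t_k = k + 3.
So A=k + 3 and B=1, with C=1.
Solve (k + 3)·f(k+1) − (1)·f(k) = 1.
From deg A=1, deg B=0, deg C=0: d=-1.
Bound -1 < 0, so the key equation has no polynomial solution.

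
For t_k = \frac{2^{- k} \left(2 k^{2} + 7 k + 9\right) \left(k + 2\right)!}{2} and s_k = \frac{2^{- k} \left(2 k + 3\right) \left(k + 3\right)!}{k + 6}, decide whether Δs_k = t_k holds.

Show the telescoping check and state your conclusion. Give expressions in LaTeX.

Invalid: residual - \frac{3 \cdot 2^{- k} \left(2 k^{3} + 19 k^{2} + 47 k + 48\right) \left(k + 2\right)!}{2 \left(k + 6\right) \left(k + 7\right)} ≠ 0.

s_(k+1) = (2*k + 5)*factorial(k + 4)/(2*2**k*(k + 7))
s_(k+1) − s_k = (2*k + 13)*(k**2 + 4*k + 6)*factorial(k + 3)/(2*2**k*(k + 6)*(k + 7))
(s_(k+1) − s_k) − t_k = -3*(2*k**3 + 19*k**2 + 47*k + 48)*factorial(k + 2)/(2*2**k*(k + 6)*(k + 7))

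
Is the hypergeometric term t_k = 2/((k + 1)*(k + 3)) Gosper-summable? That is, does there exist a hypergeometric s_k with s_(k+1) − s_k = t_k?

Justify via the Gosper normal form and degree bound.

Yes. s_k = k*(3*k + 5)/(2*(k + 1)*(k + 2)).

Ratio r(k) = (k + 1)*(k + 3)/((k + 2)*(k + 4)).
Take A(k)=k + 1, B(k)=k + 4, C(k)=k + 2.
Set up (k + 1)·f(k+1) − (k + 3)·f(k) − (k + 2) = 0.
deg f ≤ 2 (via 1,1,1).
Match coefficients ⇒ f(k) = k*(3*k + 5)/4.
Certificate R = B(k−1)f/C = k*(k + 3)*(3*k + 5)/(4*(k + 2)) gives s_k = k*(3*k + 5)/(2*(k + 1)*(k + 2)).
Check: Δs_k = 2/(k**2 + 4*k + 3). ✓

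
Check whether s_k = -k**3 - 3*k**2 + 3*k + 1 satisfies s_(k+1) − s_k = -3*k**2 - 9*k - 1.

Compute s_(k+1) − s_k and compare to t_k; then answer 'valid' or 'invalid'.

Valid: the claim telescopes to t_k.

s_(k+1) = k*(-k**2 - 6*k - 6)
s_(k+1) − s_k = -3*k**2 - 9*k - 1
(s_(k+1) − s_k) − t_k = 0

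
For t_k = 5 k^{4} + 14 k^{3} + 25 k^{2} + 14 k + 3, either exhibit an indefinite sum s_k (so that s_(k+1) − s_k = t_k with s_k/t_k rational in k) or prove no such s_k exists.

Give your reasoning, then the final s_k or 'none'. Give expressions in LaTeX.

s_k = k^{2} \left(k^{3} + k^{2} + 3 k - 2\right)

Step 1: r(k) = (5*k**4 + 34*k**3 + 97*k**2 + 126*k + 61)/(5*k**4 + 14*k**3 + 25*k**2 + 14*k + 3).
Gosper form: A/B · C(k+1)/C(k) with A=1, B=1, C=k**4 + 14*k**3/5 + 5*k**2 + 14*k/5 + 3/5.
Set up (1)·f(k+1) − (1)·f(k) − (k**4 + 14*k**3/5 + 5*k**2 + 14*k/5 + 3/5) = 0.
From deg A=0, deg B=0, deg C=4: d=5.
Match coefficients ⇒ f(k) = k**2*(k**3 + k**2 + 3*k - 2)/5.
R(k) = B(k−1)·f(k)/C(k) = k**2*(k**3 + k**2 + 3*k - 2)/(5*k**4 + 14*k**3 + 25*k**2 + 14*k + 3); s_k = R·t_k = k**2*(k**3 + k**2 + 3*k - 2).
Δs = 5*k**4 + 14*k**3 + 25*k**2 + 14*k + 3, as required.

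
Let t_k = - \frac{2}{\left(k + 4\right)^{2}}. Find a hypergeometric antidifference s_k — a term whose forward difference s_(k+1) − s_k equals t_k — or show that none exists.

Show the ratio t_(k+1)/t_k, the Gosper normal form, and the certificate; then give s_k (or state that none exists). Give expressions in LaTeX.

Step 1: r(k) = (k + 4)**2/(k + 5)**2.
Gosper form: A/B · C(k+1)/C(k) with A=k**2 + 8*k + 16, B=k**2 + 10*k + 25, C=1.
Need (k**2 + 8*k + 16)·f(k+1) − (k**2 + 8*k + 16)·f(k) = 1.
Bound: deg f ≤ 0.
f = c0 ⇒ A·f(k+1) − B(k−1)·f(k) − C = -1. The system {-1 = 0} is inconsistent; no antidifference.

none — t_k is not Gosper-summable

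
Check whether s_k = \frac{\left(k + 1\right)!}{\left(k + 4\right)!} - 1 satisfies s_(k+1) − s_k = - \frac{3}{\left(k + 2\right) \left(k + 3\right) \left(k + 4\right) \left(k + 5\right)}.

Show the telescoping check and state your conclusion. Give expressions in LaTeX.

Valid: the claim telescopes to t_k.

s_(k+1) = factorial(k + 2)/factorial(k + 5) - 1
s_(k+1) − s_k = -3/((k + 2)*(k + 3)*(k + 4)*(k + 5))
(s_(k+1) − s_k) − t_k = 0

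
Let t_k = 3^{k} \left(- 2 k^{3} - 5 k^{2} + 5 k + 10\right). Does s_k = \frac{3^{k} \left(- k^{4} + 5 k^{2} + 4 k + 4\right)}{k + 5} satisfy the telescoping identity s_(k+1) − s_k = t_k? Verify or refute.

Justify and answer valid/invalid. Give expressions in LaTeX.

Invalid: residual \frac{6 \cdot 3^{k} \left(k^{4} + 7 k^{3} + 11 k^{2} - 17 k - 24\right)}{k^{2} + 11 k + 30} ≠ 0.

s_(k+1) = 3**(k + 1)*(4*k - (k + 1)**4 + 5*(k + 1)**2 + 8)/(k + 6)
s_(k+1) − s_k = 3**k*(-2*k**5 - 21*k**4 - 68*k**3 - 19*k**2 + 158*k + 156)/(k**2 + 11*k + 30)
(s_(k+1) − s_k) − t_k = 6*3**k*(k**4 + 7*k**3 + 11*k**2 - 17*k - 24)/(k**2 + 11*k + 30)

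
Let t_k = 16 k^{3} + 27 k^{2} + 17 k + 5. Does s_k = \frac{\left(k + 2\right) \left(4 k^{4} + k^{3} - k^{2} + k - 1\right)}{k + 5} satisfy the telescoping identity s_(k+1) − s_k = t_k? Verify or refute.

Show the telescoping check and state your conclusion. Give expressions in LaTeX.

s_(k+1) = (k + 3)*(k + 4*(k + 1)**4 + (k + 1)**3 - (k + 1)**2)/(k + 6)
s_(k+1) − s_k = (16*k**5 + 167*k**4 + 476*k**3 + 543*k**2 + 298*k + 72)/(k**2 + 11*k + 30)
(s_(k+1) − s_k) − t_k = 3*(-12*k**4 - 106*k**3 - 153*k**2 - 89*k - 26)/(k**2 + 11*k + 30)

Invalid: residual \frac{3 \left(- 12 k^{4} - 106 k^{3} - 153 k^{2} - 89 k - 26\right)}{k^{2} + 11 k + 30} ≠ 0.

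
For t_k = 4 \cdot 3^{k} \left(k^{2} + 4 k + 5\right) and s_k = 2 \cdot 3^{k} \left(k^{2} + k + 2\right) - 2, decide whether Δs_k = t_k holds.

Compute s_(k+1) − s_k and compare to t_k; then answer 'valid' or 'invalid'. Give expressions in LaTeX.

s_(k+1) = 2*3**(k + 1)*(k + (k + 1)**2 + 3) - 2
s_(k+1) − s_k = 4*3**k*(k**2 + 4*k + 5)
(s_(k+1) − s_k) − t_k = 0

valid; difference matches t_k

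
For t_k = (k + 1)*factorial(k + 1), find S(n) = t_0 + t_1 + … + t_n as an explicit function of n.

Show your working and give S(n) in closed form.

Compute t_(k+1)/t_k: get (k + 2)**2/(k + 1).
Factor: A=k + 2; B=1; C=k + 1.
Set up (k + 2)·f(k+1) − (1)·f(k) − (k + 1) = 0.
From deg A=1, deg B=0, deg C=1: d=0.
Solving with deg f ≤ 0: f(k) = 1.
Certificate R = B(k−1)f/C = 1/(k + 1) gives s_k = factorial(k + 1).
Δs = (k + 1)*factorial(k + 1), as required.
s_(n+1) = factorial(n + 2) and s_(0) = 1, so S(n) = factorial(n + 2) - 1.

S(n) = factorial(n + 2) - 1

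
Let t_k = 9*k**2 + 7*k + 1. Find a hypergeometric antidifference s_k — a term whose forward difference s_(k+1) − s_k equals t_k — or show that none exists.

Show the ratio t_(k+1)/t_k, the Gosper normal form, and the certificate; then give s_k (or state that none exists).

Compute t_(k+1)/t_k: get (9*k**2 + 25*k + 17)/(9*k**2 + 7*k + 1).
Gosper form: A/B · C(k+1)/C(k) with A=1, B=1, C=k**2 + 7*k/9 + 1/9.
f must satisfy (1)·f(k+1) − (1)·f(k) = k**2 + 7*k/9 + 1/9.
Bound: deg f ≤ 3.
Solving with deg f ≤ 3: f(k) = k*(3*k**2 - k - 1)/9.
Get s_k = R·t_k = k*(3*k**2 - k - 1) with R(k) = B(k−1)f(k)/C(k) = k*(3*k**2 - k - 1)/(9*k**2 + 7*k + 1).
Check: Δs_k = 9*k**2 + 7*k + 1. ✓

s_k = k*(3*k**2 - k - 1)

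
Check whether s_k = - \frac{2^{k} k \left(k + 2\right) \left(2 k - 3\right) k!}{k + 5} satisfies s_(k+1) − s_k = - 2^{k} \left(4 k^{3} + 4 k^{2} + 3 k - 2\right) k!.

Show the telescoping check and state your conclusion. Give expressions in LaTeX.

Invalid: residual \frac{3 \cdot 2^{k} \left(4 k^{4} + 24 k^{3} + 21 k^{2} + 16 k - 10\right) k!}{\left(k + 5\right) \left(k + 6\right)} ≠ 0.

s_(k+1) = -2**(k + 1)*(k + 1)*(k + 3)*(2*k - 1)*factorial(k + 1)/(k + 6)
s_(k+1) − s_k = -2**k*(4*k**5 + 36*k**4 + 95*k**3 + 88*k**2 + 20*k - 30)*factorial(k)/((k + 5)*(k + 6))
(s_(k+1) − s_k) − t_k = 3*2**k*(4*k**4 + 24*k**3 + 21*k**2 + 16*k - 10)*factorial(k)/((k + 5)*(k + 6))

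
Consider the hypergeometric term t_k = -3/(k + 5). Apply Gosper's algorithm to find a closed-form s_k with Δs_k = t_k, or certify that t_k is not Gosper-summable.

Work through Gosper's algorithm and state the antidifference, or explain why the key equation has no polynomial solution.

none — t_k is not Gosper-summable

The ratio is (k + 5)/(k + 6).
So A=k + 5 and B=k + 6, with C=1.
f must satisfy (k + 5)·f(k+1) − (k + 5)·f(k) = 1.
Degrees (1,1,0) ⇒ d ≤ 0.
Generic f = c0 gives residual -1; -1 = 0 cannot hold, so t_k is not Gosper-summable.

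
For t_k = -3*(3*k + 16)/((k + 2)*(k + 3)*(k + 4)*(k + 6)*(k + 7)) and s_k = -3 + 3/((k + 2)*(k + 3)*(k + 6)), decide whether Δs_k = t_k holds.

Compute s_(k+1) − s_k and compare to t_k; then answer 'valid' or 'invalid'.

s_(k+1) = -3 + 3/((k + 3)*(k + 4)*(k + 7))
s_(k+1) − s_k = 3*(-3*k - 16)/(k**5 + 22*k**4 + 185*k**3 + 740*k**2 + 1404*k + 1008)
(s_(k+1) − s_k) − t_k = 0

valid (s_(k+1) − s_k reduces to t_k)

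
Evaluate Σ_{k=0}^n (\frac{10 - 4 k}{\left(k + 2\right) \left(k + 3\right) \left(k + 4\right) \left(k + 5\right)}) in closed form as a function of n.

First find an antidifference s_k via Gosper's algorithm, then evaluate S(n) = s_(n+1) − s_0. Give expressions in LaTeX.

S(n) = \frac{n^{3} + 12 n^{2} + 71 n + 60}{12 \left(n^{3} + 12 n^{2} + 47 n + 60\right)}

Ratio r(k) = (k + 2)*(2*k - 3)/((k + 6)*(2*k - 5)).
Gosper form: A/B · C(k+1)/C(k) with A=k + 2, B=k + 6, C=k - 5/2.
Set up (k + 2)·f(k+1) − (k + 5)·f(k) − (k - 5/2) = 0.
From deg A=1, deg B=1, deg C=1: d=3.
Coefficient equations give f(k) = -k*(k**2 + 9*k + 50)/48.
Then R = B(k−1)f/C = -k*(k + 5)*(k**2 + 9*k + 50)/(24*(2*k - 5)), so s_k = R(k)·t_k = k*(k**2 + 9*k + 50)/(12*(k + 2)*(k + 3)*(k + 4)).
s_(k+1) − s_k = 2*(5 - 2*k)/(k**4 + 14*k**3 + 71*k**2 + 154*k + 120) = t_k.
Σ_(k=0)^n t_k = s_(n+1) − s_(0) = ((n**3 + 12*n**2 + 71*n + 60)/(12*(n**3 + 12*n**2 + 47*n + 60))) − (0), i.e. (n**3 + 12*n**2 + 71*n + 60)/(12*(n**3 + 12*n**2 + 47*n + 60)).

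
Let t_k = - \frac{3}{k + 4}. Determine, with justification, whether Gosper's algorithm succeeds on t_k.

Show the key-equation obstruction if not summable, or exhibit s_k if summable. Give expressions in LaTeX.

No — key equation has no polynomial f.

Step 1: r(k) = (k + 4)/(k + 5).
So A=k + 4 and B=k + 5, with C=1.
Key eq: (k + 4)·f(k+1) = (k + 4)·f(k) + (1).
Degrees (1,1,0) ⇒ d ≤ 0.
Write f(k) = c0. Then LHS − RHS = -1, requiring -1 = 0: contradictory. No certificate.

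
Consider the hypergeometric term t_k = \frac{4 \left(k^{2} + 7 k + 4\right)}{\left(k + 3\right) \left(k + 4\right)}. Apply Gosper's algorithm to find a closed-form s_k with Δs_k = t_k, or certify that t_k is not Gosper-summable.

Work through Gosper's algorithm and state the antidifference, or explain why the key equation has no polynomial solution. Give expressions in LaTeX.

s_k = \frac{4 k \left(3 k + 1\right)}{3 \left(k + 3\right)}

Compute t_(k+1)/t_k: get (k + 3)*(7*k + (k + 1)**2 + 11)/((k + 5)*(k**2 + 7*k + 4)).
So A=k + 3 and B=k + 5, with C=k**2 + 7*k + 4.
Key eq: (k + 3)·f(k+1) = (k + 4)·f(k) + (k**2 + 7*k + 4).
deg f ≤ 2 (via 1,1,2).
A polynomial solution: f(k) = k*(3*k + 1)/3.
So s_k = (B(k−1)f/C)·t_k = (k*(k + 4)*(3*k + 1)/(3*(k**2 + 7*k + 4)))·t_k = 4*k*(3*k + 1)/(3*(k + 3)).
Check: Δs_k = 4*(k**2 + 7*k + 4)/(k**2 + 7*k + 12). ✓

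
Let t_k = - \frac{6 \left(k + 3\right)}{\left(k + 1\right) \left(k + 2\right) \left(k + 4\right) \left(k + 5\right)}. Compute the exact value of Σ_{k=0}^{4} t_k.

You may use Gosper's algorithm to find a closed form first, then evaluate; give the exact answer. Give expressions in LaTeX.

Step 1: r(k) = (k + 1)*(k + 4)**2/((k + 3)**2*(k + 6)).
Factor: A=k + 1; B=k + 6; C=k**2 + 6*k + 9.
Need (k + 1)·f(k+1) − (k + 5)·f(k) = k**2 + 6*k + 9.
d = 4 from the (1,1,2) case.
Solving with deg f ≤ 4: f(k) = k*(k + 2)*(k + 3)*(k + 5)/8.
Certificate R = B(k−1)f/C = k*(k + 2)*(k + 5)**2/(8*(k + 3)) gives s_k = 3*k*(-k - 5)/(4*(k**2 + 5*k + 4)).
Δs = 6*(-k - 3)/(k**4 + 12*k**3 + 49*k**2 + 78*k + 40), as required.
Sum = s_(5) − s_(0); s_(5) = -25/36, s_(0) = 0 ⇒ -25/36.

Σ = -25/36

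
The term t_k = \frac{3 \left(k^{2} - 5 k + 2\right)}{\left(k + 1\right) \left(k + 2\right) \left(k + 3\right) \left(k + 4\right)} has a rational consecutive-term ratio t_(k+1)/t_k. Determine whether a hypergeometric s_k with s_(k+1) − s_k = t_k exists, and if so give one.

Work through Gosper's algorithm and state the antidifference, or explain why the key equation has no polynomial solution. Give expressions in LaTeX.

r(k) = (k**3 - 2*k**2 - 5*k - 2)/(k**3 - 23*k + 10) after simplifying.
A = k + 1, B = k + 5, C = k**2 - 5*k + 2.
Set up (k + 1)·f(k+1) − (k + 4)·f(k) − (k**2 - 5*k + 2) = 0.
Bound: deg f ≤ 3.
Solving with deg f ≤ 3: f(k) = k*(k**2 - 3*k + 20)/9.
Certificate R = B(k−1)f/C = k*(k + 4)*(k**2 - 3*k + 20)/(9*(k**2 - 5*k + 2)) gives s_k = k*(k**2 - 3*k + 20)/(3*(k + 1)*(k + 2)*(k + 3)).
Verify: 3*(k**2 - 5*k + 2)/(k**4 + 10*k**3 + 35*k**2 + 50*k + 24) matches t_k.

s_k = \frac{k \left(k^{2} - 3 k + 20\right)}{3 \left(k + 1\right) \left(k + 2\right) \left(k + 3\right)}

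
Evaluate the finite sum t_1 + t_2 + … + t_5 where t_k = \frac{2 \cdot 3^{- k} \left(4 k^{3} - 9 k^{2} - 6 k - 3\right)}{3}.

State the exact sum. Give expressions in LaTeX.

The ratio is (4*k**3 + 3*k**2 - 12*k - 14)/(3*(4*k**3 - 9*k**2 - 6*k - 3)).
So A=1/3 and B=1, with C=k**3 - 9*k**2/4 - 3*k/2 - 3/4.
Key eq: (1/3)·f(k+1) = (1)·f(k) + (k**3 - 9*k**2/4 - 3*k/2 - 3/4).
Degrees (0,0,3) ⇒ d ≤ 3.
Coefficient equations give f(k) = -3*(4*k**3 - 3*k**2 - 3*k - 4)/8.
Certificate R = B(k−1)f/C = -3*(4*k**3 - 3*k**2 - 3*k - 4)/(2*(4*k**3 - 9*k**2 - 6*k - 3)) gives s_k = (-4*k**3 + 3*k**2 + 3*k + 4)/3**k.
s_(k+1) − s_k = 2*(4*k**3 - 9*k**2 - 6*k - 3)/(3*3**k) = t_k.
Telescoping: Σ = s_(6) − s_(1) = -734/729 − (2) = -2192/729.

Σ = -2192/729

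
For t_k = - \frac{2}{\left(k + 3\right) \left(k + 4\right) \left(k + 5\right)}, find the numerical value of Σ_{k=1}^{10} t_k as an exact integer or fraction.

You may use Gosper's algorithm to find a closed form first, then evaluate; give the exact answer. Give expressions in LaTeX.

Σ = -19/420

Compute t_(k+1)/t_k: get (k + 3)/(k + 6).
Normal form (A,B,C) = (k + 3, k + 6, 1).
Solve (k + 3)·f(k+1) − (k + 5)·f(k) = 1.
deg f ≤ 2 (via 1,1,0).
Solve for f: f(k) = k*(k + 7)/24 (degree 2 ≤ 2).
So s_k = (B(k−1)f/C)·t_k = (k*(k + 5)*(k + 7)/24)·t_k = k*(-k - 7)/(12*(k + 3)*(k + 4)).
Verify: -2/(k**3 + 12*k**2 + 47*k + 60) matches t_k.
Sum = s_(11) − s_(1); s_(11) = -11/140, s_(1) = -1/30 ⇒ -19/420.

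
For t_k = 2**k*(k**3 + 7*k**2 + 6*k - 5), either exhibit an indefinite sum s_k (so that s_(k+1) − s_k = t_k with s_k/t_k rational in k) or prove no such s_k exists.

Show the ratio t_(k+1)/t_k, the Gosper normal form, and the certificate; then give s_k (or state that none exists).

Ratio r(k) = 2*(k**3 + 10*k**2 + 23*k + 9)/(k**3 + 7*k**2 + 6*k - 5).
Normal form (A,B,C) = (2, 1, k**3 + 7*k**2 + 6*k - 5).
Need (2)·f(k+1) − (1)·f(k) = k**3 + 7*k**2 + 6*k - 5.
d = 3 from the (0,0,3) case.
Solving with deg f ≤ 3: f(k) = k**3 + k**2 - 4*k - 1.
Get s_k = R·t_k = 2**k*(k**3 + k**2 - 4*k - 1) with R(k) = B(k−1)f(k)/C(k) = (k**3 + k**2 - 4*k - 1)/(k**3 + 7*k**2 + 6*k - 5).
Check: Δs_k = 2**k*(k**3 + 7*k**2 + 6*k - 5). ✓

s_k = 2**k*(k**3 + k**2 - 4*k - 1)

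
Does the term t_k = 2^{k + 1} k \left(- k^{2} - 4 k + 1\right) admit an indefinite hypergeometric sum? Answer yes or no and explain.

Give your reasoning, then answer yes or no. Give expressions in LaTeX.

The ratio is 2*(k + 1)*(4*k + (k + 1)**2 + 3)/(k*(k**2 + 4*k - 1)).
Factor: A=2; B=1; C=k**3 + 4*k**2 - k.
f must satisfy (2)·f(k+1) − (1)·f(k) = k**3 + 4*k**2 - k.
Bound: deg f ≤ 3.
Match coefficients ⇒ f(k) = k*(k - 1)**2.
Get s_k = R·t_k = 2**(k + 1)*k*(-k**2 + 2*k - 1) with R(k) = B(k−1)f(k)/C(k) = (k - 1)**2/(k**2 + 4*k - 1).
s_(k+1) − s_k = 2**(k + 1)*k*(-k**2 - 4*k + 1) = t_k.

Yes. s_k = 2^{k + 1} k \left(- k^{2} + 2 k - 1\right).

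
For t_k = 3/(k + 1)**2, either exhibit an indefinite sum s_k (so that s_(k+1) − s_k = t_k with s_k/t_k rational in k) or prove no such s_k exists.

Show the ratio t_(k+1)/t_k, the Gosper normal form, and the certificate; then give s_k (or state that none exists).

r(k) = (k + 1)**2/(k + 2)**2 after simplifying.
So A=k**2 + 2*k + 1 and B=k**2 + 4*k + 4, with C=1.
f must satisfy (k**2 + 2*k + 1)·f(k+1) − (k**2 + 2*k + 1)·f(k) = 1.
From deg A=2, deg B=2, deg C=0: d=0.
Put f(k) = c0: A·f(k+1) − B(k−1)·f(k) − C = -1; need -1 = 0 — inconsistent ⇒ no f, not summable.

none — t_k is not Gosper-summable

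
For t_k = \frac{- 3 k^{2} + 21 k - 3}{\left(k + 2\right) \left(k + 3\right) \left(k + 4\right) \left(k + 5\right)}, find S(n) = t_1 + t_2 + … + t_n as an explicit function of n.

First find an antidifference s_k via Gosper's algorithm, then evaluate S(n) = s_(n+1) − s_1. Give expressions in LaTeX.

S(n) = \frac{n \left(- n^{2} + 168 n + 133\right)}{60 \left(n^{3} + 12 n^{2} + 47 n + 60\right)}

t_(k+1)/t_k = (k**3 - 3*k**2 - 15*k - 10)/(k**3 - k**2 - 41*k + 6).
A = k + 2, B = k + 6, C = k**2 - 7*k + 1.
Key eq: (k + 2)·f(k+1) = (k + 5)·f(k) + (k**2 - 7*k + 1).
deg f ≤ 3 (via 1,1,2).
A polynomial solution: f(k) = k*(k**2 - 63*k + 98)/72.
R(k) = B(k−1)·f(k)/C(k) = k*(k + 5)*(k**2 - 63*k + 98)/(72*(k**2 - 7*k + 1)); s_k = R·t_k = -k*(k**2 - 63*k + 98)/(24*(k + 2)*(k + 3)*(k + 4)).
s_(k+1) − s_k = 3*(-k**2 + 7*k - 1)/(k**4 + 14*k**3 + 71*k**2 + 154*k + 120) = t_k.
s_(n+1) = (-n**3 + 60*n**2 + 25*n - 36)/(24*(n**3 + 12*n**2 + 47*n + 60)) and s_(1) = -1/40, so S(n) = n*(-n**2 + 168*n + 133)/(60*(n**3 + 12*n**2 + 47*n + 60)).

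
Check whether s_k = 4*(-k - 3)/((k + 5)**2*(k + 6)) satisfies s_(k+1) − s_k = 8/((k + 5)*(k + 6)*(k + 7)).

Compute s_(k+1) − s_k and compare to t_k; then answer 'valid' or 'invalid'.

Invalid: residual 8*(-3*k - 17)/(k**5 + 29*k**4 + 335*k**3 + 1927*k**2 + 5520*k + 6300) ≠ 0.

s_(k+1) = 4*(-k - 4)/((k + 6)**2*(k + 7))
s_(k+1) − s_k = 8*(k**2 + 8*k + 13)/(k**5 + 29*k**4 + 335*k**3 + 1927*k**2 + 5520*k + 6300)
(s_(k+1) − s_k) − t_k = 8*(-3*k - 17)/(k**5 + 29*k**4 + 335*k**3 + 1927*k**2 + 5520*k + 6300)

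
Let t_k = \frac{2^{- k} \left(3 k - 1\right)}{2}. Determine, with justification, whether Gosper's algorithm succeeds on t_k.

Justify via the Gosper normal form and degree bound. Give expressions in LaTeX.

t_(k+1)/t_k = (3*k + 2)/(2*(3*k - 1)).
Gosper form: A/B · C(k+1)/C(k) with A=1/2, B=1, C=k - 1/3.
f must satisfy (1/2)·f(k+1) − (1)·f(k) = k - 1/3.
Bound: deg f ≤ 1.
Solve for f: f(k) = -2*(3*k + 2)/3 (degree 1 ≤ 1).
Get s_k = R·t_k = (-3*k - 2)/2**k with R(k) = B(k−1)f(k)/C(k) = -2*(3*k + 2)/(3*k - 1).
Verify: (3*k - 1)/(2*2**k) matches t_k.

Yes. s_k = 2^{- k} \left(- 3 k - 2\right).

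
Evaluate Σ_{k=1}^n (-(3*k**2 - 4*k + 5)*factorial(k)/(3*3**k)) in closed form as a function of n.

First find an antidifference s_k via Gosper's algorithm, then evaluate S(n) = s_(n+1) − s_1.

t_(k+1)/t_k = (k + 1)*(-4*k + 3*(k + 1)**2 + 1)/(3*(3*k**2 - 4*k + 5)).
Take A(k)=k/3 + 1/3, B(k)=1, C(k)=k**2 - 4*k/3 + 5/3.
Key eq: (k/3 + 1/3)·f(k+1) = (1)·f(k) + (k**2 - 4*k/3 + 5/3).
From deg A=1, deg B=0, deg C=2: d=1.
A polynomial solution: f(k) = 3*k - 1.
Certificate R = B(k−1)f/C = 3*(3*k - 1)/(3*k**2 - 4*k + 5) gives s_k = -(3*k - 1)*factorial(k)/3**k.
Verify: -(3*k**2 - 4*k + 5)*factorial(k)/(3*3**k) matches t_k.
Σ_(k=1)^n t_k = s_(n+1) − s_(1) = (-3**(-n - 1)*(3*n + 2)*factorial(n + 1)) − (-2/3), i.e. 3**(-n - 1)*(2*3**n - 3*n**2*factorial(n) - 5*n*factorial(n) - 2*factorial(n)).

S(n) = 3**(-n - 1)*(2*3**n - 3*n**2*factorial(n) - 5*n*factorial(n) - 2*factorial(n))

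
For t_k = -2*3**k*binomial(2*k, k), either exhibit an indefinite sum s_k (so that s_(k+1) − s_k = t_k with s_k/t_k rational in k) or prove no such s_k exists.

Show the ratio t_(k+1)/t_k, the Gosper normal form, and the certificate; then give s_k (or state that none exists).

The ratio is 6*(2*k + 1)/(k + 1).
A = 12*k + 6, B = k + 1, C = 1.
Key eq: (12*k + 6)·f(k+1) = (k)·f(k) + (1).
From deg A=1, deg B=1, deg C=0: d=-1.
Bound -1 < 0, so the key equation has no polynomial solution.

no hypergeometric antidifference exists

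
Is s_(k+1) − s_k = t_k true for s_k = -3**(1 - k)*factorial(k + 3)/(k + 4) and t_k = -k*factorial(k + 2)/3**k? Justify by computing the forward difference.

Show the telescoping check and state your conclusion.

Invalid: residual (k**2 + 4*k - 3)*factorial(k + 2)/(3**k*(k + 4)*(k + 5)) ≠ 0.

s_(k+1) = -factorial(k + 4)/(3**k*(k + 5))
s_(k+1) − s_k = -(k**2 + 5*k + 1)*factorial(k + 3)/(3**k*(k + 4)*(k + 5))
(s_(k+1) − s_k) − t_k = (k**2 + 4*k - 3)*factorial(k + 2)/(3**k*(k + 4)*(k + 5))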